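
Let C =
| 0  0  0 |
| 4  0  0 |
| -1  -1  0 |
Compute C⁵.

C is strictly triangular, hence nilpotent: C³ = 0, so C⁵ = 0.

[[0, 0, 0], [0, 0, 0], [0, 0, 0]]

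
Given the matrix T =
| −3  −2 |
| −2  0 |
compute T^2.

[[13, 6], [6, 4]]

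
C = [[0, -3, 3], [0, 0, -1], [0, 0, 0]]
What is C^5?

C is strictly triangular, hence nilpotent: C^3 = 0, so C^5 = 0.

[[0, 0, 0], [0, 0, 0], [0, 0, 0]]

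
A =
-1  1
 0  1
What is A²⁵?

[[-1, 1], [0, 1]]

A² = I (check: tr A = 0 and det A = -1), so A²⁵ = A since 25 is odd.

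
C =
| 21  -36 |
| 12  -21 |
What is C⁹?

tr C = 0 and det C = -9, so the characteristic polynomial is λ² − (0)λ + (-9) with roots -3 and 3.
Eigenvectors give P = [[-3, 2], [-2, 1]] with P⁻¹ = [[1, -2], [2, -3]], and C = P·diag(-3, 3)·P⁻¹.
Then C⁹ = P·diag(-19683, 19683)·P⁻¹ = [[59049, 39366], [39366, 19683]] · [[1, -2], [2, -3]] = [[137781, -236196], [78732, -137781]].

[[137781, -236196], [78732, -137781]]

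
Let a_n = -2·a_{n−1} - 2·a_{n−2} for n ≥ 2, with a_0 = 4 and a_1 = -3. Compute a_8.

64

With companion matrix Q = [[-2, -2], [1, 0]], [a_n, a_{n−1}]ᵀ = Q·[a_{n−1}, a_{n−2}]ᵀ, so [a_8, a_7]ᵀ = Q⁷·[a_1, a_0]ᵀ.
Q⁷ = [[0, 16], [-8, -16]], giving [a_8, a_7]ᵀ = [[64], [-40]].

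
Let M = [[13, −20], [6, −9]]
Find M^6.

tr M = 4 and det M = 3, so the characteristic polynomial is λ² − (4)λ + (3) with roots 1 and 3.
Eigenvectors give P = [[−5, 2], [−3, 1]] with P⁻¹ = [[1, −2], [3, −5]], and M = P·diag(1, 3)·P⁻¹.
Then M^6 = P·diag(1, 729)·P⁻¹ = [[−5, 1458], [−3, 729]] · [[1, −2], [3, −5]] = [[4369, −7280], [2184, −3639]].

[[4369, −7280], [2184, −3639]]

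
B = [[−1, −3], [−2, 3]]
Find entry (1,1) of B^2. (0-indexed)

15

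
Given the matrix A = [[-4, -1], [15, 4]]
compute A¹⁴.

[[1, 0], [0, 1]]

A² = I (check: tr A = 0 and det A = -1), so A¹⁴ = I since 14 is even.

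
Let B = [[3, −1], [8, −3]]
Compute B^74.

[[1, 0], [0, 1]]

B² = I (check: tr B = 0 and det B = −1), so B^74 = I since 74 is even.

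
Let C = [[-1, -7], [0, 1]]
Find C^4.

C² = I (check: tr C = 0 and det C = -1), so C^4 = I since 4 is even.

[[1, 0], [0, 1]]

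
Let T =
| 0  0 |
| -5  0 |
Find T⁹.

[[0, 0], [0, 0]]

T is strictly triangular, hence nilpotent: T² = 0, so T⁹ = 0.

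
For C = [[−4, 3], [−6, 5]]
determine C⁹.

tr C = 1 and det C = −2, so the characteristic polynomial is λ² − (1)λ + (−2) with roots −1 and 2.
Eigenvectors give P = [[1, −1], [1, −2]] with P⁻¹ = [[2, −1], [1, −1]], and C = P·diag(−1, 2)·P⁻¹.
Then C⁹ = P·diag(−1, 512)·P⁻¹ = [[−1, −512], [−1, −1024]] · [[2, −1], [1, −1]] = [[−514, 513], [−1026, 1025]].

[[−514, 513], [−1026, 1025]]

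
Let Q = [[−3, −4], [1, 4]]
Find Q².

[[5, −4], [1, 12]]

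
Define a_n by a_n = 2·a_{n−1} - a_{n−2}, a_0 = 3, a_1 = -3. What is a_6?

-33

With companion matrix Q = [[2, -1], [1, 0]], [a_n, a_{n−1}]ᵀ = Q·[a_{n−1}, a_{n−2}]ᵀ, so [a_6, a_5]ᵀ = Q^5·[a_1, a_0]ᵀ.
Q^5 = [[6, -5], [5, -4]], giving [a_6, a_5]ᵀ = [[-33], [-27]].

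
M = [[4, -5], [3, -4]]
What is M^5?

M² = I (check: tr M = 0 and det M = -1), so M^5 = M since 5 is odd.

[[4, -5], [3, -4]]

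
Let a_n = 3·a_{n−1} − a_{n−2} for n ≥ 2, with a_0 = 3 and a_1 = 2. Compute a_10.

5778

With companion matrix T = [[3, −1], [1, 0]], [a_n, a_{n−1}]ᵀ = T·[a_{n−1}, a_{n−2}]ᵀ, so [a_10, a_9]ᵀ = T⁹·[a_1, a_0]ᵀ.
T⁹ = [[6765, −2584], [2584, −987]], giving [a_10, a_9]ᵀ = [[5778], [2207]].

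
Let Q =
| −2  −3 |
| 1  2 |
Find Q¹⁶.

Q² = I (check: tr Q = 0 and det Q = −1), so Q¹⁶ = I since 16 is even.

[[1, 0], [0, 1]]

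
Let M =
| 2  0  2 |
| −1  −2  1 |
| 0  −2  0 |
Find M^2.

[[4, −4, 4], [0, 2, −4], [2, 4, −2]]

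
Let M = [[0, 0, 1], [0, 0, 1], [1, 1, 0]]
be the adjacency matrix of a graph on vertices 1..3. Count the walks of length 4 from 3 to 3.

The number of length-4 walks from vertex 3 to vertex 3 is entry (3,3) of M⁴, where M is the adjacency matrix.
M² = [[1, 1, 0], [1, 1, 0], [0, 0, 2]]
M³ = [[0, 0, 2], [0, 0, 2], [2, 2, 0]]
M⁴ = [[2, 2, 0], [2, 2, 0], [0, 0, 4]]

4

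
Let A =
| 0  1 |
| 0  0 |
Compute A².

A is strictly triangular, hence nilpotent: A² = 0, so A² = 0.

[[0, 0], [0, 0]]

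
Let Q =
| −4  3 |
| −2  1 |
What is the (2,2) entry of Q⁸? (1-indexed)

tr Q = −3 and det Q = 2, so the characteristic polynomial is λ² − (−3)λ + (2) with roots −1 and −2.
Eigenvectors give P = [[1, 3], [1, 2]] with P⁻¹ = [[−2, 3], [1, −1]], and Q = P·diag(−1, −2)·P⁻¹.
Then Q⁸ = P·diag(1, 256)·P⁻¹ = [[1, 768], [1, 512]] · [[−2, 3], [1, −1]] = [[766, −765], [510, −509]].

−509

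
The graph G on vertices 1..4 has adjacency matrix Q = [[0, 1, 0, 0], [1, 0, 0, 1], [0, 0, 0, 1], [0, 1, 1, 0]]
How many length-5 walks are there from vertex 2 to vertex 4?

The number of length-5 walks from vertex 2 to vertex 4 is entry (2,4) of Q⁵, where Q is the adjacency matrix.
Q² = [[1, 0, 0, 1], [0, 2, 1, 0], [0, 1, 1, 0], [1, 0, 0, 2]]
Q³ = [[0, 2, 1, 0], [2, 0, 0, 3], [1, 0, 0, 2], [0, 3, 2, 0]]
Q⁴ = [[2, 0, 0, 3], [0, 5, 3, 0], [0, 3, 2, 0], [3, 0, 0, 5]]
Q⁵ = [[0, 5, 3, 0], [5, 0, 0, 8], [3, 0, 0, 5], [0, 8, 5, 0]]

8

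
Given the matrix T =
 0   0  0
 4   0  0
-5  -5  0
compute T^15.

T is strictly triangular, hence nilpotent: T^3 = 0, so T^15 = 0.

[[0, 0, 0], [0, 0, 0], [0, 0, 0]]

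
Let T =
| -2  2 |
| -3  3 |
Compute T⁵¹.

T² = T (a projection; rank 1, trace 1), so T⁵¹ = T.

[[-2, 2], [-3, 3]]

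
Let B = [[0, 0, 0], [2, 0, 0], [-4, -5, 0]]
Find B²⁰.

B is strictly triangular, hence nilpotent: B³ = 0, so B²⁰ = 0.

[[0, 0, 0], [0, 0, 0], [0, 0, 0]]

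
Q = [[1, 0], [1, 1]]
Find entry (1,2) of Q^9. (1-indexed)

Q = I + N where N = [[0, 0], [1, 0]] is strictly lower-triangular, so N^2 = 0.
(I + N)^9 = I + 9·N = [[1, 0], [9, 1]].

0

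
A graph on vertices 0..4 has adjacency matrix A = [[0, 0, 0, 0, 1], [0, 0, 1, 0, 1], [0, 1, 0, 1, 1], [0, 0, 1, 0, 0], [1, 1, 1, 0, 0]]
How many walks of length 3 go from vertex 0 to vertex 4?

3

The number of length-3 walks from vertex 0 to vertex 4 is entry (0,4) of A^3, where A is the adjacency matrix.
A^2 = [[1, 1, 1, 0, 0], [1, 2, 1, 1, 1], [1, 1, 3, 0, 1], [0, 1, 0, 1, 1], [0, 1, 1, 1, 3]]
A^3 = [[0, 1, 1, 1, 3], [1, 2, 4, 1, 4], [1, 4, 2, 3, 5], [1, 1, 3, 0, 1], [3, 4, 5, 1, 2]]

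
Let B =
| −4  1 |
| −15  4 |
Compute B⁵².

B² = I (check: tr B = 0 and det B = −1), so B⁵² = I since 52 is even.

[[1, 0], [0, 1]]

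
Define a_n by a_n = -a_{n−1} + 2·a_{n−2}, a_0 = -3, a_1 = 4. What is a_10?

With companion matrix M = [[-1, 2], [1, 0]], [a_n, a_{n−1}]ᵀ = M·[a_{n−1}, a_{n−2}]ᵀ, so [a_10, a_9]ᵀ = M^9·[a_1, a_0]ᵀ.
M^9 = [[-341, 342], [171, -170]], giving [a_10, a_9]ᵀ = [[-2390], [1194]].

-2390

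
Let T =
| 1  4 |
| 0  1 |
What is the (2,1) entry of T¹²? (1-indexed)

T = I + N where N = [[0, 4], [0, 0]] is strictly upper-triangular, so N² = 0.
(I + N)¹² = I + 12·N = [[1, 48], [0, 1]].

0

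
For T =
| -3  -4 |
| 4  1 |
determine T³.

[[53, 36], [-36, 17]]

T² = [[-7, 8], [-8, -15]]
T³ = [[53, 36], [-36, 17]]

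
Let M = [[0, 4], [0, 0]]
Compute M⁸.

[[0, 0], [0, 0]]

M is strictly triangular, hence nilpotent: M² = 0, so M⁸ = 0.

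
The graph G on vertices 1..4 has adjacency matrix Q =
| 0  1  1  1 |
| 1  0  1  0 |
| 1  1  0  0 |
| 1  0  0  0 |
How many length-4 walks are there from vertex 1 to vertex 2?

The number of length-4 walks from vertex 1 to vertex 2 is entry (1,2) of Q⁴, where Q is the adjacency matrix.
Q² = [[3, 1, 1, 0], [1, 2, 1, 1], [1, 1, 2, 1], [0, 1, 1, 1]]
Q³ = [[2, 4, 4, 3], [4, 2, 3, 1], [4, 3, 2, 1], [3, 1, 1, 0]]
Q⁴ = [[11, 6, 6, 2], [6, 7, 6, 4], [6, 6, 7, 4], [2, 4, 4, 3]]

6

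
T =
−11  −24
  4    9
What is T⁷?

tr T = −2 and det T = −3, so the characteristic polynomial is λ² − (−2)λ + (−3) with roots 1 and −3.
Eigenvectors give P = [[2, −3], [−1, 1]] with P⁻¹ = [[−1, −3], [−1, −2]], and T = P·diag(1, −3)·P⁻¹.
Then T⁷ = P·diag(1, −2187)·P⁻¹ = [[2, 6561], [−1, −2187]] · [[−1, −3], [−1, −2]] = [[−6563, −13128], [2188, 4377]].

[[−6563, −13128], [2188, 4377]]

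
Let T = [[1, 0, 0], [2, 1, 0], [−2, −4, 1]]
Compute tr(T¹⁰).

3

T = I + N where N = [[0, 0, 0], [2, 0, 0], [−2, −4, 0]] is strictly lower-triangular, so N³ = 0.
(I + N)¹⁰ = I + 10·N + 45·N² = [[1, 0, 0], [20, 1, 0], [−380, −40, 1]].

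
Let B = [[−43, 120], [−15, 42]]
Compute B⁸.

[[57001, −151320], [18915, −50184]]

tr B = −1 and det B = −6, so the characteristic polynomial is λ² − (−1)λ + (−6) with roots 2 and −3.
Eigenvectors give P = [[−8, 3], [−3, 1]] with P⁻¹ = [[1, −3], [3, −8]], and B = P·diag(2, −3)·P⁻¹.
Then B⁸ = P·diag(256, 6561)·P⁻¹ = [[−2048, 19683], [−768, 6561]] · [[1, −3], [3, −8]] = [[57001, −151320], [18915, −50184]].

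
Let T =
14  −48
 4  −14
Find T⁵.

[[224, −768], [64, −224]]

tr T = 0 and det T = −4, so the characteristic polynomial is λ² − (0)λ + (−4) with roots 2 and −2.
Eigenvectors give P = [[4, −3], [1, −1]] with P⁻¹ = [[1, −3], [1, −4]], and T = P·diag(2, −2)·P⁻¹.
Then T⁵ = P·diag(32, −32)·P⁻¹ = [[128, 96], [32, 32]] · [[1, −3], [1, −4]] = [[224, −768], [64, −224]].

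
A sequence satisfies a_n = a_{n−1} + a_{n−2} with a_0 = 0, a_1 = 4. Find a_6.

32

With companion matrix Q = [[1, 1], [1, 0]], [a_n, a_{n−1}]ᵀ = Q·[a_{n−1}, a_{n−2}]ᵀ, so [a_6, a_5]ᵀ = Q^5·[a_1, a_0]ᵀ.
Q^5 = [[8, 5], [5, 3]], giving [a_6, a_5]ᵀ = [[32], [20]].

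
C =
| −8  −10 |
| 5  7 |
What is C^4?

tr C = −1 and det C = −6, so the characteristic polynomial is λ² − (−1)λ + (−6) with roots 2 and −3.
Eigenvectors give P = [[−1, −2], [1, 1]] with P⁻¹ = [[1, 2], [−1, −1]], and C = P·diag(2, −3)·P⁻¹.
Then C^4 = P·diag(16, 81)·P⁻¹ = [[−16, −162], [16, 81]] · [[1, 2], [−1, −1]] = [[146, 130], [−65, −49]].

[[146, 130], [−65, −49]]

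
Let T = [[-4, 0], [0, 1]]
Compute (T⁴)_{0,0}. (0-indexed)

256

T² = [[16, 0], [0, 1]]
T³ = [[-64, 0], [0, 1]]
T⁴ = [[256, 0], [0, 1]]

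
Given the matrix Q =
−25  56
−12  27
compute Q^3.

tr Q = 2 and det Q = −3, so the characteristic polynomial is λ² − (2)λ + (−3) with roots −1 and 3.
Eigenvectors give P = [[7, 2], [3, 1]] with P⁻¹ = [[1, −2], [−3, 7]], and Q = P·diag(−1, 3)·P⁻¹.
Then Q^3 = P·diag(−1, 27)·P⁻¹ = [[−7, 54], [−3, 27]] · [[1, −2], [−3, 7]] = [[−169, 392], [−84, 195]].

[[−169, 392], [−84, 195]]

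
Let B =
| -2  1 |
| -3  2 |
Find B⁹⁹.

B² = I (check: tr B = 0 and det B = -1), so B⁹⁹ = B since 99 is odd.

[[-2, 1], [-3, 2]]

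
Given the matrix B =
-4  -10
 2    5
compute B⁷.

B² = B (a projection; rank 1, trace 1), so B⁷ = B.

[[-4, -10], [2, 5]]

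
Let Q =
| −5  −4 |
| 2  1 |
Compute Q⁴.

tr Q = −4 and det Q = 3, so the characteristic polynomial is λ² − (−4)λ + (3) with roots −3 and −1.
Eigenvectors give P = [[2, −1], [−1, 1]] with P⁻¹ = [[1, 1], [1, 2]], and Q = P·diag(−3, −1)·P⁻¹.
Then Q⁴ = P·diag(81, 1)·P⁻¹ = [[162, −1], [−81, 1]] · [[1, 1], [1, 2]] = [[161, 160], [−80, −79]].

[[161, 160], [−80, −79]]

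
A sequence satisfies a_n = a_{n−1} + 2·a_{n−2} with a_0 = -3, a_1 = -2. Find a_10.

-1708

With companion matrix M = [[1, 2], [1, 0]], [a_n, a_{n−1}]ᵀ = M·[a_{n−1}, a_{n−2}]ᵀ, so [a_10, a_9]ᵀ = M⁹·[a_1, a_0]ᵀ.
M⁹ = [[341, 342], [171, 170]], giving [a_10, a_9]ᵀ = [[-1708], [-852]].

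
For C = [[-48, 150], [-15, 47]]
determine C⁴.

tr C = -1 and det C = -6, so the characteristic polynomial is λ² − (-1)λ + (-6) with roots -3 and 2.
Eigenvectors give P = [[10, 3], [3, 1]] with P⁻¹ = [[1, -3], [-3, 10]], and C = P·diag(-3, 2)·P⁻¹.
Then C⁴ = P·diag(81, 16)·P⁻¹ = [[810, 48], [243, 16]] · [[1, -3], [-3, 10]] = [[666, -1950], [195, -569]].

[[666, -1950], [195, -569]]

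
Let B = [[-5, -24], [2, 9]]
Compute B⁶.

tr B = 4 and det B = 3, so the characteristic polynomial is λ² − (4)λ + (3) with roots 1 and 3.
Eigenvectors give P = [[-4, 3], [1, -1]] with P⁻¹ = [[-1, -3], [-1, -4]], and B = P·diag(1, 3)·P⁻¹.
Then B⁶ = P·diag(1, 729)·P⁻¹ = [[-4, 2187], [1, -729]] · [[-1, -3], [-1, -4]] = [[-2183, -8736], [728, 2913]].

[[-2183, -8736], [728, 2913]]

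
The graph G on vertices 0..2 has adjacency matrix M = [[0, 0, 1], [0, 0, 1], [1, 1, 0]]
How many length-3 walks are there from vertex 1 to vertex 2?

The number of length-3 walks from vertex 1 to vertex 2 is entry (1,2) of M^3, where M is the adjacency matrix.
M^2 = [[1, 1, 0], [1, 1, 0], [0, 0, 2]]
M^3 = [[0, 0, 2], [0, 0, 2], [2, 2, 0]]

2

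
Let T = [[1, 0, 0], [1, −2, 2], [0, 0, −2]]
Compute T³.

T² = [[1, 0, 0], [−1, 4, −8], [0, 0, 4]]
T³ = [[1, 0, 0], [3, −8, 24], [0, 0, −8]]

[[1, 0, 0], [3, −8, 24], [0, 0, −8]]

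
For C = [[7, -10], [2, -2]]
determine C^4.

[[341, -650], [130, -244]]

tr C = 5 and det C = 6, so the characteristic polynomial is λ² − (5)λ + (6) with roots 3 and 2.
Eigenvectors give P = [[5, 2], [2, 1]] with P⁻¹ = [[1, -2], [-2, 5]], and C = P·diag(3, 2)·P⁻¹.
Then C^4 = P·diag(81, 16)·P⁻¹ = [[405, 32], [162, 16]] · [[1, -2], [-2, 5]] = [[341, -650], [130, -244]].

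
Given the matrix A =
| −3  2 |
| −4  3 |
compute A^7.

[[−3, 2], [−4, 3]]

A² = I (check: tr A = 0 and det A = −1), so A^7 = A since 7 is odd.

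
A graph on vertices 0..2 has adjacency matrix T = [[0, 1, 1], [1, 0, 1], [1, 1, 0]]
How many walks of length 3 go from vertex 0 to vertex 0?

2

The number of length-3 walks from vertex 0 to vertex 0 is entry (0,0) of T³, where T is the adjacency matrix.
T² = [[2, 1, 1], [1, 2, 1], [1, 1, 2]]
T³ = [[2, 3, 3], [3, 2, 3], [3, 3, 2]]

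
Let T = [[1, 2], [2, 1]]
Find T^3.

T^2 = [[5, 4], [4, 5]]
T^3 = [[13, 14], [14, 13]]

[[13, 14], [14, 13]]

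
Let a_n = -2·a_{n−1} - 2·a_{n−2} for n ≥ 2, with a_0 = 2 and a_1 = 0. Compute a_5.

0

With companion matrix T = [[-2, -2], [1, 0]], [a_n, a_{n−1}]ᵀ = T·[a_{n−1}, a_{n−2}]ᵀ, so [a_5, a_4]ᵀ = T⁴·[a_1, a_0]ᵀ.
T⁴ = [[-4, 0], [0, -4]], giving [a_5, a_4]ᵀ = [[0], [-8]].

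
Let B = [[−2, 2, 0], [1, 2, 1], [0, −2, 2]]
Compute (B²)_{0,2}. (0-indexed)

2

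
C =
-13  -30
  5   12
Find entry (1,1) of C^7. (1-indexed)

tr C = -1 and det C = -6, so the characteristic polynomial is λ² − (-1)λ + (-6) with roots 2 and -3.
Eigenvectors give P = [[2, -3], [-1, 1]] with P⁻¹ = [[-1, -3], [-1, -2]], and C = P·diag(2, -3)·P⁻¹.
Then C^7 = P·diag(128, -2187)·P⁻¹ = [[256, 6561], [-128, -2187]] · [[-1, -3], [-1, -2]] = [[-6817, -13890], [2315, 4758]].

-6817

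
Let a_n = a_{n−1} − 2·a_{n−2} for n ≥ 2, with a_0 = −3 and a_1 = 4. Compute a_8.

30

With companion matrix B = [[1, −2], [1, 0]], [a_n, a_{n−1}]ᵀ = B·[a_{n−1}, a_{n−2}]ᵀ, so [a_8, a_7]ᵀ = B^7·[a_1, a_0]ᵀ.
B^7 = [[−3, −14], [7, −10]], giving [a_8, a_7]ᵀ = [[30], [58]].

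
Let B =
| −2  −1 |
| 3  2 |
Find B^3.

[[−2, −1], [3, 2]]

B² = I (check: tr B = 0 and det B = −1), so B^3 = B since 3 is odd.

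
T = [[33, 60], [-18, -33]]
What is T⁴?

tr T = 0 and det T = -9, so the characteristic polynomial is λ² − (0)λ + (-9) with roots -3 and 3.
Eigenvectors give P = [[5, 2], [-3, -1]] with P⁻¹ = [[-1, -2], [3, 5]], and T = P·diag(-3, 3)·P⁻¹.
Then T⁴ = P·diag(81, 81)·P⁻¹ = [[405, 162], [-243, -81]] · [[-1, -2], [3, 5]] = [[81, 0], [0, 81]].

[[81, 0], [0, 81]]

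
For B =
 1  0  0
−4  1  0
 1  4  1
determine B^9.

B = I + N where N = [[0, 0, 0], [−4, 0, 0], [1, 4, 0]] is strictly lower-triangular, so N^3 = 0.
(I + N)^9 = I + 9·N + 36·N^2 = [[1, 0, 0], [−36, 1, 0], [−567, 36, 1]].

[[1, 0, 0], [−36, 1, 0], [−567, 36, 1]]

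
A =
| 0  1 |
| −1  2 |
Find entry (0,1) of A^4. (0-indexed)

4

A^2 = [[−1, 2], [−2, 3]]
A^3 = [[−2, 3], [−3, 4]]
A^4 = [[−3, 4], [−4, 5]]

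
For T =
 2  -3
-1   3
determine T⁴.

T² = [[7, -15], [-5, 12]]
T³ = [[29, -66], [-22, 51]]
T⁴ = [[124, -285], [-95, 219]]

[[124, -285], [-95, 219]]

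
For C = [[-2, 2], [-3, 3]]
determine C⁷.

C² = C (a projection; rank 1, trace 1), so C⁷ = C.

[[-2, 2], [-3, 3]]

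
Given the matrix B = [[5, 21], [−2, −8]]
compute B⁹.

tr B = −3 and det B = 2, so the characteristic polynomial is λ² − (−3)λ + (2) with roots −1 and −2.
Eigenvectors give P = [[7, −3], [−2, 1]] with P⁻¹ = [[1, 3], [2, 7]], and B = P·diag(−1, −2)·P⁻¹.
Then B⁹ = P·diag(−1, −512)·P⁻¹ = [[−7, 1536], [2, −512]] · [[1, 3], [2, 7]] = [[3065, 10731], [−1022, −3578]].

[[3065, 10731], [−1022, −3578]]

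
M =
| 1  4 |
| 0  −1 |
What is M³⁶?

[[1, 0], [0, 1]]

M² = I (check: tr M = 0 and det M = −1), so M³⁶ = I since 36 is even.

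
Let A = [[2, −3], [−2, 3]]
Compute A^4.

A^2 = [[10, −15], [−10, 15]]
A^3 = [[50, −75], [−50, 75]]
A^4 = [[250, −375], [−250, 375]]

[[250, −375], [−250, 375]]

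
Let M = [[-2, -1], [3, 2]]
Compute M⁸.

[[1, 0], [0, 1]]

M² = I (check: tr M = 0 and det M = -1), so M⁸ = I since 8 is even.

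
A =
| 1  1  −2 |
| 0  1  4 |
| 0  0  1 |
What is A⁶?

[[1, 6, 48], [0, 1, 24], [0, 0, 1]]

A = I + N where N = [[0, 1, −2], [0, 0, 4], [0, 0, 0]] is strictly upper-triangular, so N³ = 0.
(I + N)⁶ = I + 6·N + 15·N² = [[1, 6, 48], [0, 1, 24], [0, 0, 1]].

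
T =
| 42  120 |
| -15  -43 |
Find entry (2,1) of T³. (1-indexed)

-105

tr T = -1 and det T = -6, so the characteristic polynomial is λ² − (-1)λ + (-6) with roots -3 and 2.
Eigenvectors give P = [[-8, -3], [3, 1]] with P⁻¹ = [[1, 3], [-3, -8]], and T = P·diag(-3, 2)·P⁻¹.
Then T³ = P·diag(-27, 8)·P⁻¹ = [[216, -24], [-81, 8]] · [[1, 3], [-3, -8]] = [[288, 840], [-105, -307]].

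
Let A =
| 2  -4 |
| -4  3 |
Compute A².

[[20, -20], [-20, 25]]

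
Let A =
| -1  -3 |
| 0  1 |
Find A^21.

A² = I (check: tr A = 0 and det A = -1), so A^21 = A since 21 is odd.

[[-1, -3], [0, 1]]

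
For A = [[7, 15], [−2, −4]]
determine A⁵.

tr A = 3 and det A = 2, so the characteristic polynomial is λ² − (3)λ + (2) with roots 1 and 2.
Eigenvectors give P = [[−5, −3], [2, 1]] with P⁻¹ = [[1, 3], [−2, −5]], and A = P·diag(1, 2)·P⁻¹.
Then A⁵ = P·diag(1, 32)·P⁻¹ = [[−5, −96], [2, 32]] · [[1, 3], [−2, −5]] = [[187, 465], [−62, −154]].

[[187, 465], [−62, −154]]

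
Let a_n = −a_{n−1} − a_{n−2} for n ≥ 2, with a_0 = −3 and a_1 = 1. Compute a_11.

2

With companion matrix C = [[−1, −1], [1, 0]], [a_n, a_{n−1}]ᵀ = C·[a_{n−1}, a_{n−2}]ᵀ, so [a_11, a_10]ᵀ = C¹⁰·[a_1, a_0]ᵀ.
C¹⁰ = [[−1, −1], [1, 0]], giving [a_11, a_10]ᵀ = [[2], [1]].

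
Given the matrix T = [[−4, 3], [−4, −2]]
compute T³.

T² = [[4, −18], [24, −8]]
T³ = [[56, 48], [−64, 88]]

[[56, 48], [−64, 88]]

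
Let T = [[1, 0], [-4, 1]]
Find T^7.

[[1, 0], [-28, 1]]

T = I + N where N = [[0, 0], [-4, 0]] is strictly lower-triangular, so N^2 = 0.
(I + N)^7 = I + 7·N = [[1, 0], [-28, 1]].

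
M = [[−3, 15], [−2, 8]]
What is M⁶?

tr M = 5 and det M = 6, so the characteristic polynomial is λ² − (5)λ + (6) with roots 2 and 3.
Eigenvectors give P = [[3, −5], [1, −2]] with P⁻¹ = [[2, −5], [1, −3]], and M = P·diag(2, 3)·P⁻¹.
Then M⁶ = P·diag(64, 729)·P⁻¹ = [[192, −3645], [64, −1458]] · [[2, −5], [1, −3]] = [[−3261, 9975], [−1330, 4054]].

[[−3261, 9975], [−1330, 4054]]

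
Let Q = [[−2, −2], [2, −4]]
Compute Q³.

Q² = [[0, 12], [−12, 12]]
Q³ = [[24, −48], [48, −24]]

[[24, −48], [48, −24]]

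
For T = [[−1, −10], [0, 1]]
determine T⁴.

[[1, 0], [0, 1]]

T² = I (check: tr T = 0 and det T = −1), so T⁴ = I since 4 is even.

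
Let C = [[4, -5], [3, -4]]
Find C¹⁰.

C² = I (check: tr C = 0 and det C = -1), so C¹⁰ = I since 10 is even.

[[1, 0], [0, 1]]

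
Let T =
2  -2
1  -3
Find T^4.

T^2 = [[2, 2], [-1, 7]]
T^3 = [[6, -10], [5, -19]]
T^4 = [[2, 18], [-9, 47]]

[[2, 18], [-9, 47]]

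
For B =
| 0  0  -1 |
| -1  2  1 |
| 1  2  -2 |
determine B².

[[-1, -2, 2], [-1, 6, 1], [-4, 0, 5]]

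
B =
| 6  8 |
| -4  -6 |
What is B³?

[[24, 32], [-16, -24]]

tr B = 0 and det B = -4, so the characteristic polynomial is λ² − (0)λ + (-4) with roots -2 and 2.
Eigenvectors give P = [[-1, 2], [1, -1]] with P⁻¹ = [[1, 2], [1, 1]], and B = P·diag(-2, 2)·P⁻¹.
Then B³ = P·diag(-8, 8)·P⁻¹ = [[8, 16], [-8, -8]] · [[1, 2], [1, 1]] = [[24, 32], [-16, -24]].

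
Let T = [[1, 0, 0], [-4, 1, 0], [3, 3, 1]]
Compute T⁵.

T = I + N where N = [[0, 0, 0], [-4, 0, 0], [3, 3, 0]] is strictly lower-triangular, so N³ = 0.
(I + N)⁵ = I + 5·N + 10·N² = [[1, 0, 0], [-20, 1, 0], [-105, 15, 1]].

[[1, 0, 0], [-20, 1, 0], [-105, 15, 1]]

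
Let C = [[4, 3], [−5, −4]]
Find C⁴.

C² = I (check: tr C = 0 and det C = −1), so C⁴ = I since 4 is even.

[[1, 0], [0, 1]]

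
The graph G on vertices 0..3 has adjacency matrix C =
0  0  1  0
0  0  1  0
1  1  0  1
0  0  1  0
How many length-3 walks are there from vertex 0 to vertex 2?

3

The number of length-3 walks from vertex 0 to vertex 2 is entry (0,2) of C³, where C is the adjacency matrix.
C² = [[1, 1, 0, 1], [1, 1, 0, 1], [0, 0, 3, 0], [1, 1, 0, 1]]
C³ = [[0, 0, 3, 0], [0, 0, 3, 0], [3, 3, 0, 3], [0, 0, 3, 0]]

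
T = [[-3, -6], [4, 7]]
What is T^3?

[[-51, -78], [52, 79]]

tr T = 4 and det T = 3, so the characteristic polynomial is λ² − (4)λ + (3) with roots 1 and 3.
Eigenvectors give P = [[3, -1], [-2, 1]] with P⁻¹ = [[1, 1], [2, 3]], and T = P·diag(1, 3)·P⁻¹.
Then T^3 = P·diag(1, 27)·P⁻¹ = [[3, -27], [-2, 27]] · [[1, 1], [2, 3]] = [[-51, -78], [52, 79]].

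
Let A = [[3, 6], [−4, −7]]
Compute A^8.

[[−13119, −19680], [13120, 19681]]

tr A = −4 and det A = 3, so the characteristic polynomial is λ² − (−4)λ + (3) with roots −1 and −3.
Eigenvectors give P = [[−3, 1], [2, −1]] with P⁻¹ = [[−1, −1], [−2, −3]], and A = P·diag(−1, −3)·P⁻¹.
Then A^8 = P·diag(1, 6561)·P⁻¹ = [[−3, 6561], [2, −6561]] · [[−1, −1], [−2, −3]] = [[−13119, −19680], [13120, 19681]].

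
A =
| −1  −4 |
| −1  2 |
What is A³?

[[−1, −28], [−7, 20]]

A² = [[5, −4], [−1, 8]]
A³ = [[−1, −28], [−7, 20]]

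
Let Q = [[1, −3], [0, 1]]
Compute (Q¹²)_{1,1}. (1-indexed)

Q = I + N where N = [[0, −3], [0, 0]] is strictly upper-triangular, so N² = 0.
(I + N)¹² = I + 12·N = [[1, −36], [0, 1]].

1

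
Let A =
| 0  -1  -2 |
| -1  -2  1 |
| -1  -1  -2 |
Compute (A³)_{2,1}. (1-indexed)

A² = [[3, 4, 3], [1, 4, -2], [3, 5, 5]]
A³ = [[-7, -14, -8], [-2, -7, 6], [-10, -18, -11]]

-2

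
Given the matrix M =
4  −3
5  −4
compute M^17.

M² = I (check: tr M = 0 and det M = −1), so M^17 = M since 17 is odd.

[[4, −3], [5, −4]]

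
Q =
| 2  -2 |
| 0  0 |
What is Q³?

Q² = [[4, -4], [0, 0]]
Q³ = [[8, -8], [0, 0]]

[[8, -8], [0, 0]]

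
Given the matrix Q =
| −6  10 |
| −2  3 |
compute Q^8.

tr Q = −3 and det Q = 2, so the characteristic polynomial is λ² − (−3)λ + (2) with roots −2 and −1.
Eigenvectors give P = [[5, −2], [2, −1]] with P⁻¹ = [[1, −2], [2, −5]], and Q = P·diag(−2, −1)·P⁻¹.
Then Q^8 = P·diag(256, 1)·P⁻¹ = [[1280, −2], [512, −1]] · [[1, −2], [2, −5]] = [[1276, −2550], [510, −1019]].

[[1276, −2550], [510, −1019]]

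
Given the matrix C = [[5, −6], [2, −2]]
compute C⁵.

tr C = 3 and det C = 2, so the characteristic polynomial is λ² − (3)λ + (2) with roots 1 and 2.
Eigenvectors give P = [[−3, 2], [−2, 1]] with P⁻¹ = [[1, −2], [2, −3]], and C = P·diag(1, 2)·P⁻¹.
Then C⁵ = P·diag(1, 32)·P⁻¹ = [[−3, 64], [−2, 32]] · [[1, −2], [2, −3]] = [[125, −186], [62, −92]].

[[125, −186], [62, −92]]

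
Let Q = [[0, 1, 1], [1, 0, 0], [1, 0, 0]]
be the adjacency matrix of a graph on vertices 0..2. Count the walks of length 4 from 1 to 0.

The number of length-4 walks from vertex 1 to vertex 0 is entry (1,0) of Q⁴, where Q is the adjacency matrix.
Q² = [[2, 0, 0], [0, 1, 1], [0, 1, 1]]
Q³ = [[0, 2, 2], [2, 0, 0], [2, 0, 0]]
Q⁴ = [[4, 0, 0], [0, 2, 2], [0, 2, 2]]

0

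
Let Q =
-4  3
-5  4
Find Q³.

Q² = I (check: tr Q = 0 and det Q = -1), so Q³ = Q since 3 is odd.

[[-4, 3], [-5, 4]]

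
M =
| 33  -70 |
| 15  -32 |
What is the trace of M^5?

tr M = 1 and det M = -6, so the characteristic polynomial is λ² − (1)λ + (-6) with roots -2 and 3.
Eigenvectors give P = [[2, -7], [1, -3]] with P⁻¹ = [[-3, 7], [-1, 2]], and M = P·diag(-2, 3)·P⁻¹.
Then M^5 = P·diag(-32, 243)·P⁻¹ = [[-64, -1701], [-32, -729]] · [[-3, 7], [-1, 2]] = [[1893, -3850], [825, -1682]].

211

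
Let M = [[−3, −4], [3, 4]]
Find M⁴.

[[−3, −4], [3, 4]]

M² = M (a projection; rank 1, trace 1), so M⁴ = M.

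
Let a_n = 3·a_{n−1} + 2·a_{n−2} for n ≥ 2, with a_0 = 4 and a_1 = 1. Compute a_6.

1607

With companion matrix B = [[3, 2], [1, 0]], [a_n, a_{n−1}]ᵀ = B·[a_{n−1}, a_{n−2}]ᵀ, so [a_6, a_5]ᵀ = B⁵·[a_1, a_0]ᵀ.
B⁵ = [[495, 278], [139, 78]], giving [a_6, a_5]ᵀ = [[1607], [451]].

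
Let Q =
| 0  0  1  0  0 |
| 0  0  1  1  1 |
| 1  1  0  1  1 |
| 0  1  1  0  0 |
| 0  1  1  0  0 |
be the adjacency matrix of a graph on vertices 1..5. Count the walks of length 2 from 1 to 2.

The number of length-2 walks from vertex 1 to vertex 2 is entry (1,2) of Q^2, where Q is the adjacency matrix.
Q^2 = [[1, 1, 0, 1, 1], [1, 3, 2, 1, 1], [0, 2, 4, 1, 1], [1, 1, 1, 2, 2], [1, 1, 1, 2, 2]]

1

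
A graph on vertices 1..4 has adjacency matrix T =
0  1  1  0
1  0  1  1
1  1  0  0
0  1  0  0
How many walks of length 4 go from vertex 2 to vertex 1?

6

The number of length-4 walks from vertex 2 to vertex 1 is entry (2,1) of T^4, where T is the adjacency matrix.
T^2 = [[2, 1, 1, 1], [1, 3, 1, 0], [1, 1, 2, 1], [1, 0, 1, 1]]
T^3 = [[2, 4, 3, 1], [4, 2, 4, 3], [3, 4, 2, 1], [1, 3, 1, 0]]
T^4 = [[7, 6, 6, 4], [6, 11, 6, 2], [6, 6, 7, 4], [4, 2, 4, 3]]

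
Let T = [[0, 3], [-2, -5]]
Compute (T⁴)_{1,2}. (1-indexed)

tr T = -5 and det T = 6, so the characteristic polynomial is λ² − (-5)λ + (6) with roots -3 and -2.
Eigenvectors give P = [[-1, 3], [1, -2]] with P⁻¹ = [[2, 3], [1, 1]], and T = P·diag(-3, -2)·P⁻¹.
Then T⁴ = P·diag(81, 16)·P⁻¹ = [[-81, 48], [81, -32]] · [[2, 3], [1, 1]] = [[-114, -195], [130, 211]].

-195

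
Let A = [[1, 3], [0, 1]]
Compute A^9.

[[1, 27], [0, 1]]

A = I + N where N = [[0, 3], [0, 0]] is strictly upper-triangular, so N^2 = 0.
(I + N)^9 = I + 9·N = [[1, 27], [0, 1]].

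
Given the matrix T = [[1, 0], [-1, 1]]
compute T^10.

T = I + N where N = [[0, 0], [-1, 0]] is strictly lower-triangular, so N^2 = 0.
(I + N)^10 = I + 10·N = [[1, 0], [-10, 1]].

[[1, 0], [-10, 1]]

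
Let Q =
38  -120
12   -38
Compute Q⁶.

[[64, 0], [0, 64]]

tr Q = 0 and det Q = -4, so the characteristic polynomial is λ² − (0)λ + (-4) with roots -2 and 2.
Eigenvectors give P = [[3, 10], [1, 3]] with P⁻¹ = [[-3, 10], [1, -3]], and Q = P·diag(-2, 2)·P⁻¹.
Then Q⁶ = P·diag(64, 64)·P⁻¹ = [[192, 640], [64, 192]] · [[-3, 10], [1, -3]] = [[64, 0], [0, 64]].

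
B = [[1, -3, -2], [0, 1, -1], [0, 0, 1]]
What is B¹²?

B = I + N where N = [[0, -3, -2], [0, 0, -1], [0, 0, 0]] is strictly upper-triangular, so N³ = 0.
(I + N)¹² = I + 12·N + 66·N² = [[1, -36, 174], [0, 1, -12], [0, 0, 1]].

[[1, -36, 174], [0, 1, -12], [0, 0, 1]]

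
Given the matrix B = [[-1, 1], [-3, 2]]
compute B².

[[-2, 1], [-3, 1]]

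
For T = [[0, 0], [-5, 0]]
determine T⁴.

[[0, 0], [0, 0]]

T is strictly triangular, hence nilpotent: T² = 0, so T⁴ = 0.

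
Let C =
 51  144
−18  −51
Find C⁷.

[[37179, 104976], [−13122, −37179]]

tr C = 0 and det C = −9, so the characteristic polynomial is λ² − (0)λ + (−9) with roots −3 and 3.
Eigenvectors give P = [[8, 3], [−3, −1]] with P⁻¹ = [[−1, −3], [3, 8]], and C = P·diag(−3, 3)·P⁻¹.
Then C⁷ = P·diag(−2187, 2187)·P⁻¹ = [[−17496, 6561], [6561, −2187]] · [[−1, −3], [3, 8]] = [[37179, 104976], [−13122, −37179]].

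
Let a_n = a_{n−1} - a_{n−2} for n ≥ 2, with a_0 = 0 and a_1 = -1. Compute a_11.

With companion matrix Q = [[1, -1], [1, 0]], [a_n, a_{n−1}]ᵀ = Q·[a_{n−1}, a_{n−2}]ᵀ, so [a_11, a_10]ᵀ = Q¹⁰·[a_1, a_0]ᵀ.
Q¹⁰ = [[-1, 1], [-1, 0]], giving [a_11, a_10]ᵀ = [[1], [1]].

1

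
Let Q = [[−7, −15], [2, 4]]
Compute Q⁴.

[[91, 225], [−30, −74]]

tr Q = −3 and det Q = 2, so the characteristic polynomial is λ² − (−3)λ + (2) with roots −1 and −2.
Eigenvectors give P = [[−5, −3], [2, 1]] with P⁻¹ = [[1, 3], [−2, −5]], and Q = P·diag(−1, −2)·P⁻¹.
Then Q⁴ = P·diag(1, 16)·P⁻¹ = [[−5, −48], [2, 16]] · [[1, 3], [−2, −5]] = [[91, 225], [−30, −74]].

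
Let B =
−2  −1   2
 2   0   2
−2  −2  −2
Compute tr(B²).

−12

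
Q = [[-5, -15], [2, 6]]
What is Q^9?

Q² = Q (a projection; rank 1, trace 1), so Q^9 = Q.

[[-5, -15], [2, 6]]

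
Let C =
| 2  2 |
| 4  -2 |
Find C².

[[12, 0], [0, 12]]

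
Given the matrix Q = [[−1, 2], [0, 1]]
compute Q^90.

Q² = I (check: tr Q = 0 and det Q = −1), so Q^90 = I since 90 is even.

[[1, 0], [0, 1]]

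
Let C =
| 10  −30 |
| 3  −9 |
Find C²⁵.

[[10, −30], [3, −9]]

C² = C (a projection; rank 1, trace 1), so C²⁵ = C.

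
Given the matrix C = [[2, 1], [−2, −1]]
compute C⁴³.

[[2, 1], [−2, −1]]

C² = C (a projection; rank 1, trace 1), so C⁴³ = C.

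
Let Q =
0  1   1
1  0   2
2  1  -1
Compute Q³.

Q² = [[3, 1, 1], [4, 3, -1], [-1, 1, 5]]
Q³ = [[3, 4, 4], [1, 3, 11], [11, 4, -4]]

[[3, 4, 4], [1, 3, 11], [11, 4, -4]]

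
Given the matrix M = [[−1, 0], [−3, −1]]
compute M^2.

[[1, 0], [6, 1]]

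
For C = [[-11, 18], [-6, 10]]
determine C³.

tr C = -1 and det C = -2, so the characteristic polynomial is λ² − (-1)λ + (-2) with roots 1 and -2.
Eigenvectors give P = [[-3, 2], [-2, 1]] with P⁻¹ = [[1, -2], [2, -3]], and C = P·diag(1, -2)·P⁻¹.
Then C³ = P·diag(1, -8)·P⁻¹ = [[-3, -16], [-2, -8]] · [[1, -2], [2, -3]] = [[-35, 54], [-18, 28]].

[[-35, 54], [-18, 28]]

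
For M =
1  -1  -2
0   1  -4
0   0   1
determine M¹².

[[1, -12, 240], [0, 1, -48], [0, 0, 1]]

M = I + N where N = [[0, -1, -2], [0, 0, -4], [0, 0, 0]] is strictly upper-triangular, so N³ = 0.
(I + N)¹² = I + 12·N + 66·N² = [[1, -12, 240], [0, 1, -48], [0, 0, 1]].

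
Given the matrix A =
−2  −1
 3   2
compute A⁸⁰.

A² = I (check: tr A = 0 and det A = −1), so A⁸⁰ = I since 80 is even.

[[1, 0], [0, 1]]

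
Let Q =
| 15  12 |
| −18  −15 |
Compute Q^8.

[[6561, 0], [0, 6561]]

tr Q = 0 and det Q = −9, so the characteristic polynomial is λ² − (0)λ + (−9) with roots −3 and 3.
Eigenvectors give P = [[−2, −1], [3, 1]] with P⁻¹ = [[1, 1], [−3, −2]], and Q = P·diag(−3, 3)·P⁻¹.
Then Q^8 = P·diag(6561, 6561)·P⁻¹ = [[−13122, −6561], [19683, 6561]] · [[1, 1], [−3, −2]] = [[6561, 0], [0, 6561]].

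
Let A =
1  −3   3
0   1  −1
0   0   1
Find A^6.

[[1, −18, 63], [0, 1, −6], [0, 0, 1]]

A = I + N where N = [[0, −3, 3], [0, 0, −1], [0, 0, 0]] is strictly upper-triangular, so N^3 = 0.
(I + N)^6 = I + 6·N + 15·N^2 = [[1, −18, 63], [0, 1, −6], [0, 0, 1]].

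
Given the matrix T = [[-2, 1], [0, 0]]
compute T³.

T² = [[4, -2], [0, 0]]
T³ = [[-8, 4], [0, 0]]

[[-8, 4], [0, 0]]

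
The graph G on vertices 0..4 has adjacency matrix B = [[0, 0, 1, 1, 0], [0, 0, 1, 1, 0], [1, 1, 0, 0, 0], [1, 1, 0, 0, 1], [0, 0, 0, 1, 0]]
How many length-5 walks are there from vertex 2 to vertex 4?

10

The number of length-5 walks from vertex 2 to vertex 4 is entry (2,4) of B⁵, where B is the adjacency matrix.
B² = [[2, 2, 0, 0, 1], [2, 2, 0, 0, 1], [0, 0, 2, 2, 0], [0, 0, 2, 3, 0], [1, 1, 0, 0, 1]]
B³ = [[0, 0, 4, 5, 0], [0, 0, 4, 5, 0], [4, 4, 0, 0, 2], [5, 5, 0, 0, 3], [0, 0, 2, 3, 0]]
B⁴ = [[9, 9, 0, 0, 5], [9, 9, 0, 0, 5], [0, 0, 8, 10, 0], [0, 0, 10, 13, 0], [5, 5, 0, 0, 3]]
B⁵ = [[0, 0, 18, 23, 0], [0, 0, 18, 23, 0], [18, 18, 0, 0, 10], [23, 23, 0, 0, 13], [0, 0, 10, 13, 0]]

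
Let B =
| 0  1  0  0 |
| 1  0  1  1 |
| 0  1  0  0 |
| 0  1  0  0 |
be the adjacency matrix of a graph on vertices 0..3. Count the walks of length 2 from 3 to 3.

The number of length-2 walks from vertex 3 to vertex 3 is entry (3,3) of B², where B is the adjacency matrix.
B² = [[1, 0, 1, 1], [0, 3, 0, 0], [1, 0, 1, 1], [1, 0, 1, 1]]

1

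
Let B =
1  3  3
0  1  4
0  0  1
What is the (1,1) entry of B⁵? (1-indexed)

1

B = I + N where N = [[0, 3, 3], [0, 0, 4], [0, 0, 0]] is strictly upper-triangular, so N³ = 0.
(I + N)⁵ = I + 5·N + 10·N² = [[1, 15, 135], [0, 1, 20], [0, 0, 1]].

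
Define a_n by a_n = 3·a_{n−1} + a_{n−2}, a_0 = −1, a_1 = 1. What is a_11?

98644

With companion matrix T = [[3, 1], [1, 0]], [a_n, a_{n−1}]ᵀ = T·[a_{n−1}, a_{n−2}]ᵀ, so [a_11, a_10]ᵀ = T^10·[a_1, a_0]ᵀ.
T^10 = [[141481, 42837], [42837, 12970]], giving [a_11, a_10]ᵀ = [[98644], [29867]].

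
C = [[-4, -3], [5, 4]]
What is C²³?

[[-4, -3], [5, 4]]

C² = I (check: tr C = 0 and det C = -1), so C²³ = C since 23 is odd.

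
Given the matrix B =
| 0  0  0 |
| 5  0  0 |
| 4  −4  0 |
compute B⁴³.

B is strictly triangular, hence nilpotent: B³ = 0, so B⁴³ = 0.

[[0, 0, 0], [0, 0, 0], [0, 0, 0]]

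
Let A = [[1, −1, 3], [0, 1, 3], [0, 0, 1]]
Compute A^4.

A = I + N where N = [[0, −1, 3], [0, 0, 3], [0, 0, 0]] is strictly upper-triangular, so N^3 = 0.
(I + N)^4 = I + 4·N + 6·N^2 = [[1, −4, −6], [0, 1, 12], [0, 0, 1]].

[[1, −4, −6], [0, 1, 12], [0, 0, 1]]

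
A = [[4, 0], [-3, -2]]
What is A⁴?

A² = [[16, 0], [-6, 4]]
A³ = [[64, 0], [-36, -8]]
A⁴ = [[256, 0], [-120, 16]]

[[256, 0], [-120, 16]]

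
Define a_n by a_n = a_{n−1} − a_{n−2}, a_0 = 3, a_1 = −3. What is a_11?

With companion matrix T = [[1, −1], [1, 0]], [a_n, a_{n−1}]ᵀ = T·[a_{n−1}, a_{n−2}]ᵀ, so [a_11, a_10]ᵀ = T¹⁰·[a_1, a_0]ᵀ.
T¹⁰ = [[−1, 1], [−1, 0]], giving [a_11, a_10]ᵀ = [[6], [3]].

6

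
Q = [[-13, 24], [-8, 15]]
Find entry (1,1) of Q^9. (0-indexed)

tr Q = 2 and det Q = -3, so the characteristic polynomial is λ² − (2)λ + (-3) with roots -1 and 3.
Eigenvectors give P = [[2, -3], [1, -2]] with P⁻¹ = [[2, -3], [1, -2]], and Q = P·diag(-1, 3)·P⁻¹.
Then Q^9 = P·diag(-1, 19683)·P⁻¹ = [[-2, -59049], [-1, -39366]] · [[2, -3], [1, -2]] = [[-59053, 118104], [-39368, 78735]].

78735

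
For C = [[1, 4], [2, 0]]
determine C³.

C² = [[9, 4], [2, 8]]
C³ = [[17, 36], [18, 8]]

[[17, 36], [18, 8]]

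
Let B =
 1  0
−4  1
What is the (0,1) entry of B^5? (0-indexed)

B = I + N where N = [[0, 0], [−4, 0]] is strictly lower-triangular, so N^2 = 0.
(I + N)^5 = I + 5·N = [[1, 0], [−20, 1]].

0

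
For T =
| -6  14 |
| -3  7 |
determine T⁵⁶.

[[-6, 14], [-3, 7]]

T² = T (a projection; rank 1, trace 1), so T⁵⁶ = T.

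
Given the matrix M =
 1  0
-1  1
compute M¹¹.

[[1, 0], [-11, 1]]

M = I + N where N = [[0, 0], [-1, 0]] is strictly lower-triangular, so N² = 0.
(I + N)¹¹ = I + 11·N = [[1, 0], [-11, 1]].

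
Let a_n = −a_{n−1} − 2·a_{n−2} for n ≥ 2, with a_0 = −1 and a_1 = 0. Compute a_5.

6

With companion matrix M = [[−1, −2], [1, 0]], [a_n, a_{n−1}]ᵀ = M·[a_{n−1}, a_{n−2}]ᵀ, so [a_5, a_4]ᵀ = M^4·[a_1, a_0]ᵀ.
M^4 = [[−1, −6], [3, 2]], giving [a_5, a_4]ᵀ = [[6], [−2]].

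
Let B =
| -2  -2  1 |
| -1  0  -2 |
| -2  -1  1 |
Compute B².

[[4, 3, 3], [6, 4, -3], [3, 3, 1]]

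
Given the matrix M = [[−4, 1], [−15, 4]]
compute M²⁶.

[[1, 0], [0, 1]]

M² = I (check: tr M = 0 and det M = −1), so M²⁶ = I since 26 is even.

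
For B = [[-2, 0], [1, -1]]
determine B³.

tr B = -3 and det B = 2, so the characteristic polynomial is λ² − (-3)λ + (2) with roots -2 and -1.
Eigenvectors give P = [[-1, 0], [1, 1]] with P⁻¹ = [[-1, 0], [1, 1]], and B = P·diag(-2, -1)·P⁻¹.
Then B³ = P·diag(-8, -1)·P⁻¹ = [[8, 0], [-8, -1]] · [[-1, 0], [1, 1]] = [[-8, 0], [7, -1]].

[[-8, 0], [7, -1]]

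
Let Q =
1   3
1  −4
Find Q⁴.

Q² = [[4, −9], [−3, 19]]
Q³ = [[−5, 48], [16, −85]]
Q⁴ = [[43, −207], [−69, 388]]

[[43, −207], [−69, 388]]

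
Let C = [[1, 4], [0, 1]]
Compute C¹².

C = I + N where N = [[0, 4], [0, 0]] is strictly upper-triangular, so N² = 0.
(I + N)¹² = I + 12·N = [[1, 48], [0, 1]].

[[1, 48], [0, 1]]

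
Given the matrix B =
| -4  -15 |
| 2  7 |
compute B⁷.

[[-634, -1905], [254, 763]]

tr B = 3 and det B = 2, so the characteristic polynomial is λ² − (3)λ + (2) with roots 2 and 1.
Eigenvectors give P = [[-5, -3], [2, 1]] with P⁻¹ = [[1, 3], [-2, -5]], and B = P·diag(2, 1)·P⁻¹.
Then B⁷ = P·diag(128, 1)·P⁻¹ = [[-640, -3], [256, 1]] · [[1, 3], [-2, -5]] = [[-634, -1905], [254, 763]].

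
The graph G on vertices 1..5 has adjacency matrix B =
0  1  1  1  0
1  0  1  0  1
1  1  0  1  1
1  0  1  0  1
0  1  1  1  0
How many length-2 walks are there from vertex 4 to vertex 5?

1

The number of length-2 walks from vertex 4 to vertex 5 is entry (4,5) of B², where B is the adjacency matrix.
B² = [[3, 1, 2, 1, 3], [1, 3, 2, 3, 1], [2, 2, 4, 2, 2], [1, 3, 2, 3, 1], [3, 1, 2, 1, 3]]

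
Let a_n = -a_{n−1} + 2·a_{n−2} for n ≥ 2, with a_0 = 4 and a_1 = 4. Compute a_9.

4

With companion matrix A = [[-1, 2], [1, 0]], [a_n, a_{n−1}]ᵀ = A·[a_{n−1}, a_{n−2}]ᵀ, so [a_9, a_8]ᵀ = A⁸·[a_1, a_0]ᵀ.
A⁸ = [[171, -170], [-85, 86]], giving [a_9, a_8]ᵀ = [[4], [4]].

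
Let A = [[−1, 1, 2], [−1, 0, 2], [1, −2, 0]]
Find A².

[[2, −5, 0], [3, −5, −2], [1, 1, −2]]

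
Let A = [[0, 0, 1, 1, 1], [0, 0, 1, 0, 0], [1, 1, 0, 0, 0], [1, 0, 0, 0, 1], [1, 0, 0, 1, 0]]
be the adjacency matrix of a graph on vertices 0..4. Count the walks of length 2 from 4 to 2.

The number of length-2 walks from vertex 4 to vertex 2 is entry (4,2) of A², where A is the adjacency matrix.
A² = [[3, 1, 0, 1, 1], [1, 1, 0, 0, 0], [0, 0, 2, 1, 1], [1, 0, 1, 2, 1], [1, 0, 1, 1, 2]]

1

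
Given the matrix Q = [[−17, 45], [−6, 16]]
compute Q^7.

tr Q = −1 and det Q = −2, so the characteristic polynomial is λ² − (−1)λ + (−2) with roots 1 and −2.
Eigenvectors give P = [[−5, 3], [−2, 1]] with P⁻¹ = [[1, −3], [2, −5]], and Q = P·diag(1, −2)·P⁻¹.
Then Q^7 = P·diag(1, −128)·P⁻¹ = [[−5, −384], [−2, −128]] · [[1, −3], [2, −5]] = [[−773, 1935], [−258, 646]].

[[−773, 1935], [−258, 646]]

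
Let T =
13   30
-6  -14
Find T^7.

tr T = -1 and det T = -2, so the characteristic polynomial is λ² − (-1)λ + (-2) with roots -2 and 1.
Eigenvectors give P = [[-2, 5], [1, -2]] with P⁻¹ = [[2, 5], [1, 2]], and T = P·diag(-2, 1)·P⁻¹.
Then T^7 = P·diag(-128, 1)·P⁻¹ = [[256, 5], [-128, -2]] · [[2, 5], [1, 2]] = [[517, 1290], [-258, -644]].

[[517, 1290], [-258, -644]]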